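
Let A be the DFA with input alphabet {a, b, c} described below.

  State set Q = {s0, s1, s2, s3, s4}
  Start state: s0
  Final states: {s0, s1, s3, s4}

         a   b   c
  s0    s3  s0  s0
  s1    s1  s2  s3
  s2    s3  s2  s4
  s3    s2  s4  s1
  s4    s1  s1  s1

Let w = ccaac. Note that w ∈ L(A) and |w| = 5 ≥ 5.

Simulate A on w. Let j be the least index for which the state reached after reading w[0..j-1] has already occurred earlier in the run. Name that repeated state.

s0

State sequence: s0 -c-> s0 -c-> s0 -a-> s3 -a-> s2 -c-> s4
First repeat at step 1: s0 was already visited.

The earliest repeat is at step j = 1: A is in s0, which it already visited at step i = 0.
With |Q| = 5, pigeonhole forces a state repeat no later than step 5; the substring read between the first and second visits to that state can be pumped.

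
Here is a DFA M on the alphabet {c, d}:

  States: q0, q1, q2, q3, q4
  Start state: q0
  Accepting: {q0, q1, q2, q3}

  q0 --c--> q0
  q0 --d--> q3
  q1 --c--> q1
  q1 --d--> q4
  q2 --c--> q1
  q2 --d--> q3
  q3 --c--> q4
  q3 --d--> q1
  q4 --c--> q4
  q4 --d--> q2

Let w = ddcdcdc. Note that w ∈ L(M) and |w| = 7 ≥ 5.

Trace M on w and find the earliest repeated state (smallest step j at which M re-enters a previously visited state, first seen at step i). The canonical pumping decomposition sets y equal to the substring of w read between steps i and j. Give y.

Run of M on w = d d c d c d c:
  step 0: q0  (start)
  step 1: q3  (read d: q0→q3)
  step 2: q1  (read d: q3→q1)
  step 3: q1  (read c: q1→q1)   ← first repeat (q1 seen earlier)
  step 4: q4  (read d: q1→q4)
  step 5: q4  (read c: q4→q4)
  step 6: q2  (read d: q4→q2)
  step 7: q1  (read c: q2→q1)

So i = 2, j = 3, giving x = w[0:2] = dd, y = w[2:3] = c, z = w[3:7] = dcdc.
Check: |xy| = 3 ≤ 5 and |y| = 1 ≥ 1. Reading y takes M from q1 back to q1, so every xyⁱz is accepted.

c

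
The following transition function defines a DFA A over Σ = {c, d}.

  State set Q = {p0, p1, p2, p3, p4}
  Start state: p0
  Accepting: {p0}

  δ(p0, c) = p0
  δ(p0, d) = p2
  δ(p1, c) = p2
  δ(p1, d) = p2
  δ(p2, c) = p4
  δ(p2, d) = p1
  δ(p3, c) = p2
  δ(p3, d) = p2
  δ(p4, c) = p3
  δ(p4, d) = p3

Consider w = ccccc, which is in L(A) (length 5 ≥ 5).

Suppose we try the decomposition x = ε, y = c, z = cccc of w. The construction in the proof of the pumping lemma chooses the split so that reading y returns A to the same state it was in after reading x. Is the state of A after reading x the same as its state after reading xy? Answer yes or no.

yes

State sequence: p0 -c-> p0

After x (step 0): p0. After xy (step 1): p0.
They match, so y = c drives A around a cycle from p0 back to itself; pumping y any number of times keeps A in p0 before reading z, and xyⁱz ∈ L(A) for every i ≥ 0.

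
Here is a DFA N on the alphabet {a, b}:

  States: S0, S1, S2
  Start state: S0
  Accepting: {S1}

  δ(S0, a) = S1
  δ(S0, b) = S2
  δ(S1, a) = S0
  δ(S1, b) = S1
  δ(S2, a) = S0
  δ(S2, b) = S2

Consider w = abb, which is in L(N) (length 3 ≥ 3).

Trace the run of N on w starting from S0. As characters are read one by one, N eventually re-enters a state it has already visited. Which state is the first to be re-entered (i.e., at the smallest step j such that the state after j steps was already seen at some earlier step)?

Run of N on w = a b b:
  step 0: S0  (start)
  step 1: S1  (read a: S0→S1)
  step 2: S1  (read b: S1→S1)   ← first repeat (S1 seen earlier)
  step 3: S1  (read b: S1→S1)

The earliest repeat is at step j = 2: N is in S1, which it already visited at step i = 1.
The DFA has 3 states, so the proof of the pumping lemma guarantees a repeated state among the first 3+1 visited; the segment between the two visits is the pumpable y.

S1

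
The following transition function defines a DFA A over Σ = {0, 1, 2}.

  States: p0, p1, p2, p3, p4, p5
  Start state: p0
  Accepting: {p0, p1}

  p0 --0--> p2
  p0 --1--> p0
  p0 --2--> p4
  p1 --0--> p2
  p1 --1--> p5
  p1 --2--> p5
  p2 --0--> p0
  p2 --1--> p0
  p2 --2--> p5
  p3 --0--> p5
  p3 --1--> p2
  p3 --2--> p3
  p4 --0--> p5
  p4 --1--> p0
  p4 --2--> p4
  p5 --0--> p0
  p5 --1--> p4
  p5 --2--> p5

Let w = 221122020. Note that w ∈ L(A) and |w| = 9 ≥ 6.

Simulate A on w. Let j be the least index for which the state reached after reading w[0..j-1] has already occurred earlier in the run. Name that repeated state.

p4

State sequence: p0 -2-> p4 -2-> p4 -1-> p0 -1-> p0 -2-> p4 -2-> p4 -0-> p5 -2-> p5 -0-> p0
First repeat at step 2: p4 was already visited.

The earliest repeat is at step j = 2: A is in p4, which it already visited at step i = 1.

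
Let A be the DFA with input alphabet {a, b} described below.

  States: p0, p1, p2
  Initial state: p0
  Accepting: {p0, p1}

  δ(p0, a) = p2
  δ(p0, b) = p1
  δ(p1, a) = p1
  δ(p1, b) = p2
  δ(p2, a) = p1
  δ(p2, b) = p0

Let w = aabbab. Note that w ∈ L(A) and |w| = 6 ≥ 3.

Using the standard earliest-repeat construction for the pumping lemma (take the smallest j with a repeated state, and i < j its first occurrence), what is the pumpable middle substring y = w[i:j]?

ab

Run of A on w = a a b b a b:
  step 0: p0  (start)
  step 1: p2  (read a: p0→p2)
  step 2: p1  (read a: p2→p1)
  step 3: p2  (read b: p1→p2)   ← first repeat (p2 seen earlier)
  step 4: p0  (read b: p2→p0)
  step 5: p2  (read a: p0→p2)
  step 6: p0  (read b: p2→p0)

So i = 1, j = 3, giving x = w[0:1] = a, y = w[1:3] = ab, z = w[3:6] = bab.
Check: |xy| = 3 ≤ 3 and |y| = 2 ≥ 1. Reading y takes A from p2 back to p2, so every xyⁱz is accepted.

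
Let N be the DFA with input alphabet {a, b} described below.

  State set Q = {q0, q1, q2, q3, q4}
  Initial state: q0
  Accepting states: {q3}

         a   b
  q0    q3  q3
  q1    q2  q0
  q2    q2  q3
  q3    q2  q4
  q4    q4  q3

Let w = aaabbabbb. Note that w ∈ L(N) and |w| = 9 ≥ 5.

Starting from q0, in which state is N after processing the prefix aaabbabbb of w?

q3

Run of N on the first 9 characters of w = a a a b b a b b b:
  step 0: q0  (start)
  step 1: q3  (read a: q0→q3)
  step 2: q2  (read a: q3→q2)
  step 3: q2  (read a: q2→q2)
  step 4: q3  (read b: q2→q3)
  step 5: q4  (read b: q3→q4)
  step 6: q4  (read a: q4→q4)
  step 7: q3  (read b: q4→q3)
  step 8: q4  (read b: q3→q4)
  step 9: q3  (read b: q4→q3)

After reading 9 characters, N is in state q3.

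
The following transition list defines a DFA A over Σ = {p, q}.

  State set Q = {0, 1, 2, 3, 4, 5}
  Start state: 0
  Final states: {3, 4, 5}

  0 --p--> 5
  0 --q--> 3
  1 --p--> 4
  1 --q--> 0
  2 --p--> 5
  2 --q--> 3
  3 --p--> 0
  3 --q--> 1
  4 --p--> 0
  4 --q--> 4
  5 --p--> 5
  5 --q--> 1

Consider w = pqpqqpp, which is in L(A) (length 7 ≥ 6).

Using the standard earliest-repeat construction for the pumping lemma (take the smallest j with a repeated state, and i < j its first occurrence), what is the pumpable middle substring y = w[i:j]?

State sequence: 0 -p-> 5 -q-> 1 -p-> 4 -q-> 4 -q-> 4 -p-> 0 -p-> 5
First repeat at step 4: 4 was already visited.

So i = 3, j = 4, giving x = w[0:3] = pqp, y = w[3:4] = q, z = w[4:7] = qpp.
Check: |xy| = 4 ≤ 6 and |y| = 1 ≥ 1. Reading y takes A from 4 back to 4, so every xyⁱz is accepted.

q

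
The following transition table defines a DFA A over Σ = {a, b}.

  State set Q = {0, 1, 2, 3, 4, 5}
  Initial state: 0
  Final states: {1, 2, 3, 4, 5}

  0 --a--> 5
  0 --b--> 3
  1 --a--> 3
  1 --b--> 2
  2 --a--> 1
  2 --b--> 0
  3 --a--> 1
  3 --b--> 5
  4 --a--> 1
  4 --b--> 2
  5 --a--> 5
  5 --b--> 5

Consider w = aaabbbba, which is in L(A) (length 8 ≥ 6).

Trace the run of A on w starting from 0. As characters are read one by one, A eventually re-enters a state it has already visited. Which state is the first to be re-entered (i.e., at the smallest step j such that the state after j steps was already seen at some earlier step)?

State sequence: 0 -a-> 5 -a-> 5 -a-> 5 -b-> 5 -b-> 5 -b-> 5 -b-> 5 -a-> 5
First repeat at step 2: 5 was already visited.

The earliest repeat is at step j = 2: A is in 5, which it already visited at step i = 1.
The DFA has 6 states, so the proof of the pumping lemma guarantees a repeated state among the first 6+1 visited; the segment between the two visits is the pumpable y.

5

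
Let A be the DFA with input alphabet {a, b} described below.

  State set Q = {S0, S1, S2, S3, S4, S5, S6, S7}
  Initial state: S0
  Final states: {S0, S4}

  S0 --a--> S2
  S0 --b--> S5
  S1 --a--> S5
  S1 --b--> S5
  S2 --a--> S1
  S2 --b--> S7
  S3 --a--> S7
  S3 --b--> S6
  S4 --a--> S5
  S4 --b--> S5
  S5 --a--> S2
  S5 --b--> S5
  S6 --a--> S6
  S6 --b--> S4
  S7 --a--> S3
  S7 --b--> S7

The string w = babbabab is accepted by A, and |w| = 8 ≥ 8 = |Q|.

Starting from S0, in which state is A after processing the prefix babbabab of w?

S4

State sequence: S0 -b-> S5 -a-> S2 -b-> S7 -b-> S7 -a-> S3 -b-> S6 -a-> S6 -b-> S4

After reading 8 characters, A is in state S4.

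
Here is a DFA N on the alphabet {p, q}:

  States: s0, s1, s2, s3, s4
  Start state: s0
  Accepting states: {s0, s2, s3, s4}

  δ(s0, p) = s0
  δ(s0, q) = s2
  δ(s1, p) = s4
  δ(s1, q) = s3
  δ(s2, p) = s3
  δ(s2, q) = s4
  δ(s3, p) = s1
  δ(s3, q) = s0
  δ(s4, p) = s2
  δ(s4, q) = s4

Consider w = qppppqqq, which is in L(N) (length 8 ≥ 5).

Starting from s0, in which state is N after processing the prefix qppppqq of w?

State sequence: s0 -q-> s2 -p-> s3 -p-> s1 -p-> s4 -p-> s2 -q-> s4 -q-> s4

After reading 7 characters, N is in state s4.
(This kind of state-tracing is the core of the pumping-lemma construction: with 5 states, pigeonhole forces a repeat within the first 5 steps.)

s4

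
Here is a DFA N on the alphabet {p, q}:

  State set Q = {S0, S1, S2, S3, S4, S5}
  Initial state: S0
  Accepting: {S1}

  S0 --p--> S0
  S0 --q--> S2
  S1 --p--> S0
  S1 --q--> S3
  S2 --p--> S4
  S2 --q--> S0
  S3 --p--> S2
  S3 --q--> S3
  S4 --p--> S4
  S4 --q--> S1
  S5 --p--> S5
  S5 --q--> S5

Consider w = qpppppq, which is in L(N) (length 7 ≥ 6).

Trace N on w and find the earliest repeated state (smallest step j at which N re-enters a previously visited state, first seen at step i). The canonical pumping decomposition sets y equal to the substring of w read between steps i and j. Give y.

Run of N on w = q p p p p p q:
  step 0: S0  (start)
  step 1: S2  (read q: S0→S2)
  step 2: S4  (read p: S2→S4)
  step 3: S4  (read p: S4→S4)   ← first repeat (S4 seen earlier)
  step 4: S4  (read p: S4→S4)
  step 5: S4  (read p: S4→S4)
  step 6: S4  (read p: S4→S4)
  step 7: S1  (read q: S4→S1)

So i = 2, j = 3, giving x = w[0:2] = qp, y = w[2:3] = p, z = w[3:7] = pppq.
Check: |xy| = 3 ≤ 6 and |y| = 1 ≥ 1. Reading y takes N from S4 back to S4, so every xyⁱz is accepted.

p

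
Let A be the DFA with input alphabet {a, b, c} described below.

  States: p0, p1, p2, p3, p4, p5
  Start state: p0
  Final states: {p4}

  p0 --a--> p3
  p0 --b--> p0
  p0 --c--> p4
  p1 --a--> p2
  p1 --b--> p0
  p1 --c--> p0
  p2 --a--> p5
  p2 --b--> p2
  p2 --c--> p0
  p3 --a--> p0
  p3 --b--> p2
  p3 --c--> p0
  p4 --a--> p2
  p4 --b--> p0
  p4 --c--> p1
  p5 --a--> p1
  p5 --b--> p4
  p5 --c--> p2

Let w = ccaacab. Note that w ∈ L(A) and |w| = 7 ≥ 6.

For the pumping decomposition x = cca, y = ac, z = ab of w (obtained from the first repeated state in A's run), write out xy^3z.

xy^3z = cca·ac·ac·ac·ab = ccaacacacab.
Reading y = ac takes A from p2 back to p2, so after x·y·y·y the machine is still in p2, and z then leads to the accepting state p4. Hence ccaacacacab ∈ L(A).

ccaacacacab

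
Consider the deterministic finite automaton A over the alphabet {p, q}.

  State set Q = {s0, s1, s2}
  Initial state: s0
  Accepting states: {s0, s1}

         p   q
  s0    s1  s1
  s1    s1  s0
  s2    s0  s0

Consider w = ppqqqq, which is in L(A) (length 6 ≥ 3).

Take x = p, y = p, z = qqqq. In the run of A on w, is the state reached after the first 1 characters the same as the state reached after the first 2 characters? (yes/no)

State sequence: s0 -p-> s1 -p-> s1

After x (step 1): s1. After xy (step 2): s1.
They match, so y = p drives A around a cycle from s1 back to itself; pumping y any number of times keeps A in s1 before reading z, and xyⁱz ∈ L(A) for every i ≥ 0.

yes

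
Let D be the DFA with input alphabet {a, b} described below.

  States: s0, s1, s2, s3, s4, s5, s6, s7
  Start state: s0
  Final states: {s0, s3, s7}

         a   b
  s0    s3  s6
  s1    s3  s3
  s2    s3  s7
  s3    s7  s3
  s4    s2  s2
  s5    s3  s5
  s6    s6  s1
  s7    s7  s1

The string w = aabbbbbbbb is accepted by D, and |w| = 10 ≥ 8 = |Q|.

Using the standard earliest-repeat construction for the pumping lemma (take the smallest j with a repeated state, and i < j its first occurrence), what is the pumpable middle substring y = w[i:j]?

State sequence: s0 -a-> s3 -a-> s7 -b-> s1 -b-> s3 -b-> s3 -b-> s3 -b-> s3 -b-> s3 -b-> s3 -b-> s3
First repeat at step 4: s3 was already visited.

So i = 1, j = 4, giving x = w[0:1] = a, y = w[1:4] = abb, z = w[4:10] = bbbbbb.
Check: |xy| = 4 ≤ 8 and |y| = 3 ≥ 1. Reading y takes D from s3 back to s3, so every xyⁱz is accepted.
Since D has 8 states, any run of length ≥ 8 visits 8+1 states, so by pigeonhole some state repeats within the first 8 steps — that repeat gives the pumpable loop.

abb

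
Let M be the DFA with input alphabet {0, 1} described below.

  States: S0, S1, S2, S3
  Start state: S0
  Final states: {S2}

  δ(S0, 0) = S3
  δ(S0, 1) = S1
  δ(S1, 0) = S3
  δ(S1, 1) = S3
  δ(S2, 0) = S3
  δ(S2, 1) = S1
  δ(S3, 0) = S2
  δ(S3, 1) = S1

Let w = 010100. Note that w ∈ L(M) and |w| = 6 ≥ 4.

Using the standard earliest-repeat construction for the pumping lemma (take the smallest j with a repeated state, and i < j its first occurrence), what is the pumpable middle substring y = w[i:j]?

10

State sequence: S0 -0-> S3 -1-> S1 -0-> S3 -1-> S1 -0-> S3 -0-> S2
First repeat at step 3: S3 was already visited.

So i = 1, j = 3, giving x = w[0:1] = 0, y = w[1:3] = 10, z = w[3:6] = 100.
Check: |xy| = 3 ≤ 4 and |y| = 2 ≥ 1. Reading y takes M from S3 back to S3, so every xyⁱz is accepted.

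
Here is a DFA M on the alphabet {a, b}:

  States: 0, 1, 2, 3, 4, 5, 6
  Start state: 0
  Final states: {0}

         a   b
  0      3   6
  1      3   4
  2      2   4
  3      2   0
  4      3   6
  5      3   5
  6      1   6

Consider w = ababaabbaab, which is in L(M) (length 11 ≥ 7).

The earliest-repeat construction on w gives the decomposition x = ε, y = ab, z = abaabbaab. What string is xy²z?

xy^2z = ε·ab·ab·abaabbaab = abababaabbaab.
Reading y = ab takes M from 0 back to 0, so after x·y·y the machine is still in 0, and z then leads to the accepting state 0. Hence abababaabbaab ∈ L(M).

abababaabbaab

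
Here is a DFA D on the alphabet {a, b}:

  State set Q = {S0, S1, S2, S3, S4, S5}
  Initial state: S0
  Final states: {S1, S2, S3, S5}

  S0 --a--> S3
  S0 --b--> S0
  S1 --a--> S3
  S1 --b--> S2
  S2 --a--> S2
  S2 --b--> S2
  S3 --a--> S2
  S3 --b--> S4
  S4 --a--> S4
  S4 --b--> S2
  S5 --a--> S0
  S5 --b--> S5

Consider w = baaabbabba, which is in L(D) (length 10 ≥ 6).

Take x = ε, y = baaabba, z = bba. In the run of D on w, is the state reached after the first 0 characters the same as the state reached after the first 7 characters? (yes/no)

no

State sequence: S0 -b-> S0 -a-> S3 -a-> S2 -a-> S2 -b-> S2 -b-> S2 -a-> S2

After x (step 0): S0. After xy (step 7): S2.
They differ (S0 ≠ S2), so y is not a cycle from the state after x; this split is not the one the pumping-lemma construction produces, and pumping y need not keep the string in L(D).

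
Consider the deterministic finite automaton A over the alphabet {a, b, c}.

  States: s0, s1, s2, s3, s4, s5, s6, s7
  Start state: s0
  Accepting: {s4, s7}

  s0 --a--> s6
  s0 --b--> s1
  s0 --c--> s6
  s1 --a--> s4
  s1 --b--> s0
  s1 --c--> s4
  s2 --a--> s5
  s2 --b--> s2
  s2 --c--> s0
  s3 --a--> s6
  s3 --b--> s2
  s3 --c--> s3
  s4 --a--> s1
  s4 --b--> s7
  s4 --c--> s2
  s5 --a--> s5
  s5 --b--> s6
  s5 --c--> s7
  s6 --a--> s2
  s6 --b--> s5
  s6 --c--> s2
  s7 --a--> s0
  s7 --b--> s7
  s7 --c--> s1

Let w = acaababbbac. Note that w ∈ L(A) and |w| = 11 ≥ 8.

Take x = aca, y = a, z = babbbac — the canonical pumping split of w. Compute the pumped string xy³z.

xy^3z = aca·a·a·a·babbbac = acaaaababbbac.
Reading y = a takes A from s5 back to s5, so after x·y·y·y the machine is still in s5, and z then leads to the accepting state s7. Hence acaaaababbbac ∈ L(A).

acaaaababbbac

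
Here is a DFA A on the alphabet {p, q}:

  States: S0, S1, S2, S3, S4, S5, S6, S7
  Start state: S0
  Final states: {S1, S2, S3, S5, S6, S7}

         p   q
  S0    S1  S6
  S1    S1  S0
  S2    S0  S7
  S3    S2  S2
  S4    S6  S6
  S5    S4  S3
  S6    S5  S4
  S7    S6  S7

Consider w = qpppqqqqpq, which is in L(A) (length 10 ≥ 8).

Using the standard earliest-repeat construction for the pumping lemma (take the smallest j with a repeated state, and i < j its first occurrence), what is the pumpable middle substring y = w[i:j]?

Run of A on w = q p p p q q q q p q:
  step 0: S0  (start)
  step 1: S6  (read q: S0→S6)
  step 2: S5  (read p: S6→S5)
  step 3: S4  (read p: S5→S4)
  step 4: S6  (read p: S4→S6)   ← first repeat (S6 seen earlier)
  step 5: S4  (read q: S6→S4)
  step 6: S6  (read q: S4→S6)
  step 7: S4  (read q: S6→S4)
  step 8: S6  (read q: S4→S6)
  step 9: S5  (read p: S6→S5)
  step 10: S3  (read q: S5→S3)

So i = 1, j = 4, giving x = w[0:1] = q, y = w[1:4] = ppp, z = w[4:10] = qqqqpq.
Check: |xy| = 4 ≤ 8 and |y| = 3 ≥ 1. Reading y takes A from S6 back to S6, so every xyⁱz is accepted.
The DFA has 8 states, so the proof of the pumping lemma guarantees a repeated state among the first 8+1 visited; the segment between the two visits is the pumpable y.

ppp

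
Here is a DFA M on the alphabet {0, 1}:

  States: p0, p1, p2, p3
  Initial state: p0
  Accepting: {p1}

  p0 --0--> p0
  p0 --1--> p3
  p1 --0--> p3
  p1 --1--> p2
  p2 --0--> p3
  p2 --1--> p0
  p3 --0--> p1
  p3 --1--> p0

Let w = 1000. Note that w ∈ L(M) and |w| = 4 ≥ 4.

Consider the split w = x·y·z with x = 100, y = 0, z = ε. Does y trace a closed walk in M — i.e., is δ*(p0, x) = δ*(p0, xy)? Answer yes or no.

no

State sequence: p0 -1-> p3 -0-> p1 -0-> p3 -0-> p1

After x (step 3): p3. After xy (step 4): p1.
They differ (p3 ≠ p1), so y is not a cycle from the state after x; this split is not the one the pumping-lemma construction produces, and pumping y need not keep the string in L(M).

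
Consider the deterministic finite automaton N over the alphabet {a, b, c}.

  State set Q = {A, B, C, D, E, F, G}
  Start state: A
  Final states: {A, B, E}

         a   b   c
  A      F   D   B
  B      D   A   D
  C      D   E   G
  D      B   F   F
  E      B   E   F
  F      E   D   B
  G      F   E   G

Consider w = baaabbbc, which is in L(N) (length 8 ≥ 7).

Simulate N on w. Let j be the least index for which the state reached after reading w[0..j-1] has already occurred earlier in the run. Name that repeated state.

State sequence: A -b-> D -a-> B -a-> D -a-> B -b-> A -b-> D -b-> F -c-> B
First repeat at step 3: D was already visited.

The earliest repeat is at step j = 3: N is in D, which it already visited at step i = 1.
The DFA has 7 states, so the proof of the pumping lemma guarantees a repeated state among the first 7+1 visited; the segment between the two visits is the pumpable y.

D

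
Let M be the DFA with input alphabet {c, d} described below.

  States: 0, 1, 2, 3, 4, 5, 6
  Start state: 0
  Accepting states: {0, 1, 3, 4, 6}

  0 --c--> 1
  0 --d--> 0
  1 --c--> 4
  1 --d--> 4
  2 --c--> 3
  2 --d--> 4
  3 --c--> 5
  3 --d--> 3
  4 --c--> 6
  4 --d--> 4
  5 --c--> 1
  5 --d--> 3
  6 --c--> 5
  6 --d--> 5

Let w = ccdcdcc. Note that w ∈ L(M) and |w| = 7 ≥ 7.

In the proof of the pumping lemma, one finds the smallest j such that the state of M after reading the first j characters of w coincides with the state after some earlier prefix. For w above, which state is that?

4

Run of M on w = c c d c d c c:
  step 0: 0  (start)
  step 1: 1  (read c: 0→1)
  step 2: 4  (read c: 1→4)
  step 3: 4  (read d: 4→4)   ← first repeat (4 seen earlier)
  step 4: 6  (read c: 4→6)
  step 5: 5  (read d: 6→5)
  step 6: 1  (read c: 5→1)
  step 7: 4  (read c: 1→4)

The earliest repeat is at step j = 3: M is in 4, which it already visited at step i = 2.
Since M has 7 states, any run of length ≥ 7 visits 7+1 states, so by pigeonhole some state repeats within the first 7 steps — that repeat gives the pumpable loop.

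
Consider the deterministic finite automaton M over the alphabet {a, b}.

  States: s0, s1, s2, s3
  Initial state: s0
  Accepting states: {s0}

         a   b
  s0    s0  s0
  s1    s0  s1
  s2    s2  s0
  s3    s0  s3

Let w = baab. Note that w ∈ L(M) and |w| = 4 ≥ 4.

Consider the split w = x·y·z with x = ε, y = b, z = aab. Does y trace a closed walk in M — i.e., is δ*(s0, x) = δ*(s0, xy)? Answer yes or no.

State sequence: s0 -b-> s0

After x (step 0): s0. After xy (step 1): s0.
They match, so y = b drives M around a cycle from s0 back to itself; pumping y any number of times keeps M in s0 before reading z, and xyⁱz ∈ L(M) for every i ≥ 0.

yes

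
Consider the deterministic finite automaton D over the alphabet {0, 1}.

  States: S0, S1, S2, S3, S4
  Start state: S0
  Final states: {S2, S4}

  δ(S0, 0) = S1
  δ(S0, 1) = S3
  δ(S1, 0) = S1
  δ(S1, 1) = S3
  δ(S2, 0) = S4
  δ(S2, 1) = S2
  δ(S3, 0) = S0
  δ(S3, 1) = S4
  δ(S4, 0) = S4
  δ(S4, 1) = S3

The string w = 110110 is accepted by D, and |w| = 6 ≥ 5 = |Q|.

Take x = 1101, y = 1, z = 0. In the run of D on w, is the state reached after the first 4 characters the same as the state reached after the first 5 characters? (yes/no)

no

State sequence: S0 -1-> S3 -1-> S4 -0-> S4 -1-> S3 -1-> S4

After x (step 4): S3. After xy (step 5): S4.
They differ (S3 ≠ S4), so y is not a cycle from the state after x; this split is not the one the pumping-lemma construction produces, and pumping y need not keep the string in L(D).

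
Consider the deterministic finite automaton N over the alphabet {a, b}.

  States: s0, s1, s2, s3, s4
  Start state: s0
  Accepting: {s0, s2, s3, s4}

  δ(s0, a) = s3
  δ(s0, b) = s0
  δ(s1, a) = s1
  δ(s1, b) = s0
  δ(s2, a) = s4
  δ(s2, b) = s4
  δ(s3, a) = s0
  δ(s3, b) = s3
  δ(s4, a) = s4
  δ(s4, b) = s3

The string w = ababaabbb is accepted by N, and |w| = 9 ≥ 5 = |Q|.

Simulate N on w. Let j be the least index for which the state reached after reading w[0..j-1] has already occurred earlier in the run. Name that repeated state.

s3

State sequence: s0 -a-> s3 -b-> s3 -a-> s0 -b-> s0 -a-> s3 -a-> s0 -b-> s0 -b-> s0 -b-> s0
First repeat at step 2: s3 was already visited.

The earliest repeat is at step j = 2: N is in s3, which it already visited at step i = 1.
Pumping length from the standard proof: p = 5 (the number of states). The repeated state found above gives |xy| = j ≤ 5 and |y| = j − i ≥ 1.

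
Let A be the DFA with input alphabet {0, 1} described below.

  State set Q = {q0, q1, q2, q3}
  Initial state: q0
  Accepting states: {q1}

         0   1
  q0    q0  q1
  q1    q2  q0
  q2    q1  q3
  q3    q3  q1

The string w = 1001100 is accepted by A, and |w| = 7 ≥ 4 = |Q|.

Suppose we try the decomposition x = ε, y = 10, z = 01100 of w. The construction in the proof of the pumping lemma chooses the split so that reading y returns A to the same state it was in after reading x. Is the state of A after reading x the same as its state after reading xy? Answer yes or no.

no

Run of A on the first 2 characters of w = 1 0:
  step 0: q0  (start)
  step 1: q1  (read 1: q0→q1)
  step 2: q2  (read 0: q1→q2)

After x (step 0): q0. After xy (step 2): q2.
They differ (q0 ≠ q2), so y is not a cycle from the state after x; this split is not the one the pumping-lemma construction produces, and pumping y need not keep the string in L(A).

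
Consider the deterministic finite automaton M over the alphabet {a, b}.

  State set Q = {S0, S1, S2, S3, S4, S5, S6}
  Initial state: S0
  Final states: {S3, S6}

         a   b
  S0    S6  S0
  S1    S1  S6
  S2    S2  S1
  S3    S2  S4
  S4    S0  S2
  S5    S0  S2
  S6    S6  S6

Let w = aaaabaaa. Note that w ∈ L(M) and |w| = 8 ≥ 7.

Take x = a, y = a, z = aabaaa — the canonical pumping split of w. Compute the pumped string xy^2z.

xy^2z = a·a·a·aabaaa = aaaaabaaa.
Reading y = a takes M from S6 back to S6, so after x·y·y the machine is still in S6, and z then leads to the accepting state S6. Hence aaaaabaaa ∈ L(M).

aaaaabaaa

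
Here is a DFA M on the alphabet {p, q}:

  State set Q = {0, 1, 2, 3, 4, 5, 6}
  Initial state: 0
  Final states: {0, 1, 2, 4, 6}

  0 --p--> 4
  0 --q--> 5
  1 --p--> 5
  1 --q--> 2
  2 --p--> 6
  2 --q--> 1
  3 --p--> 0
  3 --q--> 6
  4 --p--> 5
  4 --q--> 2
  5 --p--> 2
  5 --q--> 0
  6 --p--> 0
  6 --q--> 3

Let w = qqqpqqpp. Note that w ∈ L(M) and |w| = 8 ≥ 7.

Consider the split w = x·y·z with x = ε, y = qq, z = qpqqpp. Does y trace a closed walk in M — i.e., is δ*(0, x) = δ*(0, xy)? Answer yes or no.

Run of M on the first 2 characters of w = q q:
  step 0: 0  (start)
  step 1: 5  (read q: 0→5)
  step 2: 0  (read q: 5→0)

After x (step 0): 0. After xy (step 2): 0.
They match, so y = qq drives M around a cycle from 0 back to itself; pumping y any number of times keeps M in 0 before reading z, and xyⁱz ∈ L(M) for every i ≥ 0.

yes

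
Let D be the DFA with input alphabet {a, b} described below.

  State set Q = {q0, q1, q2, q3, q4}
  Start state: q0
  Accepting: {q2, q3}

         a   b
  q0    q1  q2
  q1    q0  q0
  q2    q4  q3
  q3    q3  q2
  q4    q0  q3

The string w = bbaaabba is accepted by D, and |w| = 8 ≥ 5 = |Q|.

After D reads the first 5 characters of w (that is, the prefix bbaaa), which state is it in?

q3

Run of D on the first 5 characters of w = b b a a a:
  step 0: q0  (start)
  step 1: q2  (read b: q0→q2)
  step 2: q3  (read b: q2→q3)
  step 3: q3  (read a: q3→q3)
  step 4: q3  (read a: q3→q3)
  step 5: q3  (read a: q3→q3)

After reading 5 characters, D is in state q3.
(This kind of state-tracing is the core of the pumping-lemma construction: with 5 states, pigeonhole forces a repeat within the first 5 steps.)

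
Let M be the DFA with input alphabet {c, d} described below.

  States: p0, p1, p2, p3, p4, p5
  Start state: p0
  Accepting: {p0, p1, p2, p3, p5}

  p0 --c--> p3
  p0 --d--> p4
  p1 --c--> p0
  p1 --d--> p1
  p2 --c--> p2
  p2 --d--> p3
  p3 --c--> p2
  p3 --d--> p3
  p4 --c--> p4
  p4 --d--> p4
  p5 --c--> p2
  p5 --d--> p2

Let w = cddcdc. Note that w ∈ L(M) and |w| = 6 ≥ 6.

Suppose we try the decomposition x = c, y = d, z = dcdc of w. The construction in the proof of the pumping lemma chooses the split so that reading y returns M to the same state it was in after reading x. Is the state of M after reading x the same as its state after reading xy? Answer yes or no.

Run of M on the first 2 characters of w = c d:
  step 0: p0  (start)
  step 1: p3  (read c: p0→p3)
  step 2: p3  (read d: p3→p3)

After x (step 1): p3. After xy (step 2): p3.
They match, so y = d drives M around a cycle from p3 back to itself; pumping y any number of times keeps M in p3 before reading z, and xyⁱz ∈ L(M) for every i ≥ 0.

yes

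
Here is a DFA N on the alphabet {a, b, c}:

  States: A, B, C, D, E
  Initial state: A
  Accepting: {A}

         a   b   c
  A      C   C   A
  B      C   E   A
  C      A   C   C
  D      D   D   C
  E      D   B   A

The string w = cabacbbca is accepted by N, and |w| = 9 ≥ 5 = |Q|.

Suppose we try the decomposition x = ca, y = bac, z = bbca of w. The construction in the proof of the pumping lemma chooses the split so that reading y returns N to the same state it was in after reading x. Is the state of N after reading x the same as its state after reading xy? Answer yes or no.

State sequence: A -c-> A -a-> C -b-> C -a-> A -c-> A

After x (step 2): C. After xy (step 5): A.
They differ (C ≠ A), so y is not a cycle from the state after x; this split is not the one the pumping-lemma construction produces, and pumping y need not keep the string in L(N).

no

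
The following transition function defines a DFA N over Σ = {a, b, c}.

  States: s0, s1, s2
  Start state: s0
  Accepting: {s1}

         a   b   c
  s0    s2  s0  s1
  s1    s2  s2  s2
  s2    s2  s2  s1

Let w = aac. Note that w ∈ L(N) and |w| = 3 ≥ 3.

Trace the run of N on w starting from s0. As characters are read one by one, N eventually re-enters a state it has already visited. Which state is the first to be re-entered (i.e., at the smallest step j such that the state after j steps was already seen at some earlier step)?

Run of N on w = a a c:
  step 0: s0  (start)
  step 1: s2  (read a: s0→s2)
  step 2: s2  (read a: s2→s2)   ← first repeat (s2 seen earlier)
  step 3: s1  (read c: s2→s1)

The earliest repeat is at step j = 2: N is in s2, which it already visited at step i = 1.

s2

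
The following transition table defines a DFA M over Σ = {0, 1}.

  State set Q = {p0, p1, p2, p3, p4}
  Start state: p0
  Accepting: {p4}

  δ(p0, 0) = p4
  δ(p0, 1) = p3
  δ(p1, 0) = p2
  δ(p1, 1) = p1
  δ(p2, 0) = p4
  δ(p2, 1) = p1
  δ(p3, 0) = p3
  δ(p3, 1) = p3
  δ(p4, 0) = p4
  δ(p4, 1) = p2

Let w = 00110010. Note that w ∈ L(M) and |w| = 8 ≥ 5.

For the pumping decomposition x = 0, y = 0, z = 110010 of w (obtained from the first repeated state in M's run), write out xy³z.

xy^3z = 0·0·0·0·110010 = 0000110010.
Reading y = 0 takes M from p4 back to p4, so after x·y·y·y the machine is still in p4, and z then leads to the accepting state p4. Hence 0000110010 ∈ L(M).

0000110010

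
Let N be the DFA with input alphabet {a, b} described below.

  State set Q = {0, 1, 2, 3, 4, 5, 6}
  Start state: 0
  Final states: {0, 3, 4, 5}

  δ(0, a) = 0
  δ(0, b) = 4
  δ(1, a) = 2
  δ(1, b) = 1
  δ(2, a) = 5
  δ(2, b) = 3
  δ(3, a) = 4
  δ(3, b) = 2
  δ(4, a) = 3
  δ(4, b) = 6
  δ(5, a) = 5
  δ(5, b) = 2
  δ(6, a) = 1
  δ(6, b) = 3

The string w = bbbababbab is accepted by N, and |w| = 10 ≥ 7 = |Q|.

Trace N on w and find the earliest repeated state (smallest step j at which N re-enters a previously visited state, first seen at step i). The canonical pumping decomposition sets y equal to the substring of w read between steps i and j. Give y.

bba

Run of N on w = b b b a b a b b a b:
  step 0: 0  (start)
  step 1: 4  (read b: 0→4)
  step 2: 6  (read b: 4→6)
  step 3: 3  (read b: 6→3)
  step 4: 4  (read a: 3→4)   ← first repeat (4 seen earlier)
  step 5: 6  (read b: 4→6)
  step 6: 1  (read a: 6→1)
  step 7: 1  (read b: 1→1)
  step 8: 1  (read b: 1→1)
  step 9: 2  (read a: 1→2)
  step 10: 3  (read b: 2→3)

So i = 1, j = 4, giving x = w[0:1] = b, y = w[1:4] = bba, z = w[4:10] = babbab.
Check: |xy| = 4 ≤ 7 and |y| = 3 ≥ 1. Reading y takes N from 4 back to 4, so every xyⁱz is accepted.
Since N has 7 states, any run of length ≥ 7 visits 7+1 states, so by pigeonhole some state repeats within the first 7 steps — that repeat gives the pumpable loop.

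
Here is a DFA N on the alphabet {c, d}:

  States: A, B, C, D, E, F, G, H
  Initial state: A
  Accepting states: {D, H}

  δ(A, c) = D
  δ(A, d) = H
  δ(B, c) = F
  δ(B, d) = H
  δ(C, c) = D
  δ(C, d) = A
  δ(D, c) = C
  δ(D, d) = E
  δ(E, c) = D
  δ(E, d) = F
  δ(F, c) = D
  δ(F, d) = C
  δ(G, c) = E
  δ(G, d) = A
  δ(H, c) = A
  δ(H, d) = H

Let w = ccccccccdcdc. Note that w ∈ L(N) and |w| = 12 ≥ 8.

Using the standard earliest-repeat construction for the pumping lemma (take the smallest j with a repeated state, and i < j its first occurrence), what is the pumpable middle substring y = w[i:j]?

State sequence: A -c-> D -c-> C -c-> D -c-> C -c-> D -c-> C -c-> D -c-> C -d-> A -c-> D -d-> E -c-> D
First repeat at step 3: D was already visited.

So i = 1, j = 3, giving x = w[0:1] = c, y = w[1:3] = cc, z = w[3:12] = cccccdcdc.
Check: |xy| = 3 ≤ 8 and |y| = 2 ≥ 1. Reading y takes N from D back to D, so every xyⁱz is accepted.
With |Q| = 8, pigeonhole forces a state repeat no later than step 8; the substring read between the first and second visits to that state can be pumped.

cc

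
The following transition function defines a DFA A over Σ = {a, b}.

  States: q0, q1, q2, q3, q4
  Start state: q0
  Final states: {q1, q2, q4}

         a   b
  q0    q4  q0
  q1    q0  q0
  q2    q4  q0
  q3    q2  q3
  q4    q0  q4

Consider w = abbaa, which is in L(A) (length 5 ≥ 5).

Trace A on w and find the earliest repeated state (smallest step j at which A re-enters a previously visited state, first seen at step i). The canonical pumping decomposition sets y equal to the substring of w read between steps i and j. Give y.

State sequence: q0 -a-> q4 -b-> q4 -b-> q4 -a-> q0 -a-> q4
First repeat at step 2: q4 was already visited.

So i = 1, j = 2, giving x = w[0:1] = a, y = w[1:2] = b, z = w[2:5] = baa.
Check: |xy| = 2 ≤ 5 and |y| = 1 ≥ 1. Reading y takes A from q4 back to q4, so every xyⁱz is accepted.
With |Q| = 5, pigeonhole forces a state repeat no later than step 5; the substring read between the first and second visits to that state can be pumped.

b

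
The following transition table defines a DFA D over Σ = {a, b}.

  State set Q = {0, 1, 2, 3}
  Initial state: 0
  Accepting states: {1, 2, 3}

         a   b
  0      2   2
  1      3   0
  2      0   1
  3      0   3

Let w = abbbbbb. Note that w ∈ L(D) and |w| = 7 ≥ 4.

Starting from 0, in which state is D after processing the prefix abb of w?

Run of D on the first 3 characters of w = a b b:
  step 0: 0  (start)
  step 1: 2  (read a: 0→2)
  step 2: 1  (read b: 2→1)
  step 3: 0  (read b: 1→0)

After reading 3 characters, D is in state 0.

0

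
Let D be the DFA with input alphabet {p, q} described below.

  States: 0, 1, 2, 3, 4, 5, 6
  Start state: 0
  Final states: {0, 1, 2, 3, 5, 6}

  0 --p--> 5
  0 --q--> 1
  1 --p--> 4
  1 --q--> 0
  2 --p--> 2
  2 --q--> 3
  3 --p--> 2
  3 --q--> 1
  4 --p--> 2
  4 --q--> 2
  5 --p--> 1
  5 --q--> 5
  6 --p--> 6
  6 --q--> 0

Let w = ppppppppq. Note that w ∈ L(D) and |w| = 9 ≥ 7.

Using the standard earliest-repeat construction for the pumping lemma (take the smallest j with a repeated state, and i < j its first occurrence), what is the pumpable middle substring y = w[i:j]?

p

State sequence: 0 -p-> 5 -p-> 1 -p-> 4 -p-> 2 -p-> 2 -p-> 2 -p-> 2 -p-> 2 -q-> 3
First repeat at step 5: 2 was already visited.

So i = 4, j = 5, giving x = w[0:4] = pppp, y = w[4:5] = p, z = w[5:9] = pppq.
Check: |xy| = 5 ≤ 7 and |y| = 1 ≥ 1. Reading y takes D from 2 back to 2, so every xyⁱz is accepted.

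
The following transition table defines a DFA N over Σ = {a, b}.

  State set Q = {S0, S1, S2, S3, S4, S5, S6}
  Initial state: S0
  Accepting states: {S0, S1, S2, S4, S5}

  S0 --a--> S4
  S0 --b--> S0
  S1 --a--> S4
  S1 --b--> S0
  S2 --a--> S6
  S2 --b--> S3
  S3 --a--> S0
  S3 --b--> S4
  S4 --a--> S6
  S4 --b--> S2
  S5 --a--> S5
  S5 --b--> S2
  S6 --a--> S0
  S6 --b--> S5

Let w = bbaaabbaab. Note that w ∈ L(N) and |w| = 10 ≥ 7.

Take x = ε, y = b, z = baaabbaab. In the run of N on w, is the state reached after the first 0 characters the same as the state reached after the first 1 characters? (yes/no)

yes

State sequence: S0 -b-> S0

After x (step 0): S0. After xy (step 1): S0.
They match, so y = b drives N around a cycle from S0 back to itself; pumping y any number of times keeps N in S0 before reading z, and xyⁱz ∈ L(N) for every i ≥ 0.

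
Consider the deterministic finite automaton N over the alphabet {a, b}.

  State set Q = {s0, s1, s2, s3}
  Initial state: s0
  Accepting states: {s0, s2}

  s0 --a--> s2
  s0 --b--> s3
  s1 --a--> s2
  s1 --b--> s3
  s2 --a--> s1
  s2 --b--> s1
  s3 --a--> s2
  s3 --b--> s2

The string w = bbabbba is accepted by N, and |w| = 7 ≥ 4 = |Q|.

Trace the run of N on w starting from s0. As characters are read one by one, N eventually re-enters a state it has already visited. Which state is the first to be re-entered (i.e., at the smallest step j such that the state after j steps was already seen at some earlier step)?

s3

Run of N on w = b b a b b b a:
  step 0: s0  (start)
  step 1: s3  (read b: s0→s3)
  step 2: s2  (read b: s3→s2)
  step 3: s1  (read a: s2→s1)
  step 4: s3  (read b: s1→s3)   ← first repeat (s3 seen earlier)
  step 5: s2  (read b: s3→s2)
  step 6: s1  (read b: s2→s1)
  step 7: s2  (read a: s1→s2)

The earliest repeat is at step j = 4: N is in s3, which it already visited at step i = 1.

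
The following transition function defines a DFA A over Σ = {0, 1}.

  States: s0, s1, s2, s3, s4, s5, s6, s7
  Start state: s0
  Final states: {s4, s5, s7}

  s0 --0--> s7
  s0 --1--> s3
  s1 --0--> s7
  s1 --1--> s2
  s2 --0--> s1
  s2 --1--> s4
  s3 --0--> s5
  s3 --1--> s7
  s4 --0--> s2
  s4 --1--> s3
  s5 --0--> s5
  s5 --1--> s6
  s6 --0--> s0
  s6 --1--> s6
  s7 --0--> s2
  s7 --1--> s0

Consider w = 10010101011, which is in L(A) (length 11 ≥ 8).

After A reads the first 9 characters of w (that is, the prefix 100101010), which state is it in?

Run of A on the first 9 characters of w = 1 0 0 1 0 1 0 1 0:
  step 0: s0  (start)
  step 1: s3  (read 1: s0→s3)
  step 2: s5  (read 0: s3→s5)
  step 3: s5  (read 0: s5→s5)
  step 4: s6  (read 1: s5→s6)
  step 5: s0  (read 0: s6→s0)
  step 6: s3  (read 1: s0→s3)
  step 7: s5  (read 0: s3→s5)
  step 8: s6  (read 1: s5→s6)
  step 9: s0  (read 0: s6→s0)

After reading 9 characters, A is in state s0.

s0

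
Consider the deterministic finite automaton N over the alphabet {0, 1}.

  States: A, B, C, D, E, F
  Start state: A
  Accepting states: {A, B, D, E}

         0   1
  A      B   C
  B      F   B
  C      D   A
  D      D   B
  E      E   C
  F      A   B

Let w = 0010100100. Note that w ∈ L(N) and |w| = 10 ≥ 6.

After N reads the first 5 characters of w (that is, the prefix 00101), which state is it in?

State sequence: A -0-> B -0-> F -1-> B -0-> F -1-> B

After reading 5 characters, N is in state B.
(This kind of state-tracing is the core of the pumping-lemma construction: with 6 states, pigeonhole forces a repeat within the first 6 steps.)

B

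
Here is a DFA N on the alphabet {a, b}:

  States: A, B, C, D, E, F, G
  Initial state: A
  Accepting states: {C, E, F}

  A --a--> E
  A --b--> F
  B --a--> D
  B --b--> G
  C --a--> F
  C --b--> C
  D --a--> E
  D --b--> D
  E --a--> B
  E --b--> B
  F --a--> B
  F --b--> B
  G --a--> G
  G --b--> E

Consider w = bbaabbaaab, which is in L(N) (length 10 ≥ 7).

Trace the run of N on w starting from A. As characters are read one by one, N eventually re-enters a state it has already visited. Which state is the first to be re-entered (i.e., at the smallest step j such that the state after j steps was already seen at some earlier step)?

B

Run of N on w = b b a a b b a a a b:
  step 0: A  (start)
  step 1: F  (read b: A→F)
  step 2: B  (read b: F→B)
  step 3: D  (read a: B→D)
  step 4: E  (read a: D→E)
  step 5: B  (read b: E→B)   ← first repeat (B seen earlier)
  step 6: G  (read b: B→G)
  step 7: G  (read a: G→G)
  step 8: G  (read a: G→G)
  step 9: G  (read a: G→G)
  step 10: E  (read b: G→E)

The earliest repeat is at step j = 5: N is in B, which it already visited at step i = 2.
Since N has 7 states, any run of length ≥ 7 visits 7+1 states, so by pigeonhole some state repeats within the first 7 steps — that repeat gives the pumpable loop.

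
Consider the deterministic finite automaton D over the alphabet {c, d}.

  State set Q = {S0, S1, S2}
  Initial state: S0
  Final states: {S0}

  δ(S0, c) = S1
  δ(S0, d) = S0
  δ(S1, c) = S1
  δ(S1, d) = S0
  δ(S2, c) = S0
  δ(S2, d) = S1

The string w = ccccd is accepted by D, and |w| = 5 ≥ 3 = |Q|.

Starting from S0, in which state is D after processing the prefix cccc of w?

S1

State sequence: S0 -c-> S1 -c-> S1 -c-> S1 -c-> S1

After reading 4 characters, D is in state S1.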